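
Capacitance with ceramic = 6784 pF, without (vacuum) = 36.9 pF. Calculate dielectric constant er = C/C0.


er = 6784 / 36.9 = 183.85

183.85


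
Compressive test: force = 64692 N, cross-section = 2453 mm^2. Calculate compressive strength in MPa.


CS = 64692 / 2453 = 26.4 MPa

26.4


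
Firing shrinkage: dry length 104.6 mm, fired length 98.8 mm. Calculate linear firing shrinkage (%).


FS = (104.6 - 98.8) / 104.6 * 100 = 5.54%

5.54


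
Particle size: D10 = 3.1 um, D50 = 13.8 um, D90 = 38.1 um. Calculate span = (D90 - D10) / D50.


Span = (38.1 - 3.1) / 13.8 = 35.0 / 13.8 = 2.536

2.536


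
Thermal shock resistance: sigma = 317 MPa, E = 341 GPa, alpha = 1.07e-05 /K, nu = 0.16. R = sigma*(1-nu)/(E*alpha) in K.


R = 317*(1-0.16)/(341*1000*1.07e-05) = 73 K

73


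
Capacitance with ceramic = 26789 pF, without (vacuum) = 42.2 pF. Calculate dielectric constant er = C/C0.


er = 26789 / 42.2 = 634.81

634.81


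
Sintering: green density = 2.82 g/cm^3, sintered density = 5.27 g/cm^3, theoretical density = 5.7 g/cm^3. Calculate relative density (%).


Relative = 5.27 / 5.7 * 100 = 92.5%

92.5


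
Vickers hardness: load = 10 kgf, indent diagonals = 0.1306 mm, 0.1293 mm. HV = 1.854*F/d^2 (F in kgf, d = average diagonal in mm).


d_avg = (0.1306+0.1293)/2 = 0.12995 mm
HV = 1.854*10/0.12995^2 = 1098

1098


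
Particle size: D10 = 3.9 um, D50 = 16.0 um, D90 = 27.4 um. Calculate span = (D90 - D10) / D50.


Span = (27.4 - 3.9) / 16.0 = 23.5 / 16.0 = 1.469

1.469


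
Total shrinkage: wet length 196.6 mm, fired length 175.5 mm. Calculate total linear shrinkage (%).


TS = (196.6 - 175.5) / 196.6 * 100 = 10.73%

10.73


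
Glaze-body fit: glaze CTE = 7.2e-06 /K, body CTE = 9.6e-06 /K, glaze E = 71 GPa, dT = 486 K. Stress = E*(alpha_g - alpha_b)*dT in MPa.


Stress = 71*1000*(7.2e-06 - 9.6e-06)*486 = -82.8 MPa

-82.8


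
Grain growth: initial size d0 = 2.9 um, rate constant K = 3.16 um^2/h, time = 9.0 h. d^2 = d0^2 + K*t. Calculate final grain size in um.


d^2 = 2.9^2 + 3.16*9.0 = 36.85
d = sqrt(36.85) = 6.07 um

6.07


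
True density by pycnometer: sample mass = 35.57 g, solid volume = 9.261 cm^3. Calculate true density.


TD = 35.57 / 9.261 = 3.841 g/cm^3

3.841


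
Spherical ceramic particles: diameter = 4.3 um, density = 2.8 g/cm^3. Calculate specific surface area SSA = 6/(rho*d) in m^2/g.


SSA = 6 / (2.8 * 4.3) = 0.498 m^2/g

0.498


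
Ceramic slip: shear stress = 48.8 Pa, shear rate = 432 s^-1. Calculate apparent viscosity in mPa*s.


eta = tau/gamma * 1000 = 48.8/432 * 1000 = 113.0 mPa*s

113.0


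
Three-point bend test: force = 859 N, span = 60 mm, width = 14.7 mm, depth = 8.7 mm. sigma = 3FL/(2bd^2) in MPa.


sigma = 3*859*60/(2*14.7*8.7^2) = 69.5 MPa

69.5


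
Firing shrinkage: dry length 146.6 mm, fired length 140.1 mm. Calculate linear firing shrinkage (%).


FS = (146.6 - 140.1) / 146.6 * 100 = 4.43%

4.43


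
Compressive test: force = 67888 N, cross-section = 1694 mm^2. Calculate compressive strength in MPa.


CS = 67888 / 1694 = 40.1 MPa

40.1


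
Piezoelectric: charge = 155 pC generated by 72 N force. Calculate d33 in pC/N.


d33 = 155 / 72 = 2.2 pC/N

2.2


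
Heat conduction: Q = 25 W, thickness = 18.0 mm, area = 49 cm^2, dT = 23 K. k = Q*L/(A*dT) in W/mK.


k = 25*18.0/1000/(49/10000*23) = 3.99 W/mK

3.99


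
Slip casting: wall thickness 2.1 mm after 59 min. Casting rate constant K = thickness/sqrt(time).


K = 2.1 / sqrt(59) = 2.1 / 7.6811 = 0.273 mm/min^0.5

0.273


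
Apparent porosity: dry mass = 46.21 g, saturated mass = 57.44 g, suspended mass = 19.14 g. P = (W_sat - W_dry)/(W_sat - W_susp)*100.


P = (57.44 - 46.21) / (57.44 - 19.14) * 100 = 11.23 / 38.3 * 100 = 29.3%

29.3


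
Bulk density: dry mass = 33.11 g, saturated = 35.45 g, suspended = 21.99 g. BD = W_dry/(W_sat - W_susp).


BD = 33.11 / (35.45 - 21.99) = 33.11 / 13.46 = 2.46 g/cm^3

2.46


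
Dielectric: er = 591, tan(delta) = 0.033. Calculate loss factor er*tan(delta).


Loss = 591 * 0.033 = 19.503

19.503


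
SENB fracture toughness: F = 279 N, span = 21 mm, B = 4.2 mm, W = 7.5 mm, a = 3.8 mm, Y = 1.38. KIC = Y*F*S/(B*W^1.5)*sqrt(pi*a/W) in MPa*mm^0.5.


KIC = 1.38*279*21/(4.2*7.5^1.5)*sqrt(pi*3.8/7.5) = 118.25

118.25


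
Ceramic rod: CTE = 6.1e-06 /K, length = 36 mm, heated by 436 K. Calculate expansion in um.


dL = 6.1e-06 * 36 * 436 * 1000 = 95.746 um

95.746


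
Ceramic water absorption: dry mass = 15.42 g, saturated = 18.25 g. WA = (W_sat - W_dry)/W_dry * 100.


WA = (18.25 - 15.42) / 15.42 * 100 = 18.35%

18.35


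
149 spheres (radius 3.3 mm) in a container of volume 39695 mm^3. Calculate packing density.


V_sphere = 4/3*pi*3.3^3 = 150.5326 mm^3
Total V = 149*150.5326 = 22429.3574 mm^3
PD = 22429.3574 / 39695 = 0.565

0.565


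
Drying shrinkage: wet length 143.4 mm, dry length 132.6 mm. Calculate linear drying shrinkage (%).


DS = (143.4 - 132.6) / 143.4 * 100 = 7.53%

7.53


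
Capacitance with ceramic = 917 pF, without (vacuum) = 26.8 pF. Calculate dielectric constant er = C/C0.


er = 917 / 26.8 = 34.22

34.22


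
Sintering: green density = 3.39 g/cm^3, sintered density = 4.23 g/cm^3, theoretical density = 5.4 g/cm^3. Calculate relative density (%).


Relative = 4.23 / 5.4 * 100 = 78.3%

78.3


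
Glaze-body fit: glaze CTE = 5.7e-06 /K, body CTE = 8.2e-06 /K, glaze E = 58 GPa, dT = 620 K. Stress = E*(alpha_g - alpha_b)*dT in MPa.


Stress = 58*1000*(5.7e-06 - 8.2e-06)*620 = -89.9 MPa

-89.9


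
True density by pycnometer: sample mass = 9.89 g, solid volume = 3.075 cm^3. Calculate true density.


TD = 9.89 / 3.075 = 3.216 g/cm^3

3.216


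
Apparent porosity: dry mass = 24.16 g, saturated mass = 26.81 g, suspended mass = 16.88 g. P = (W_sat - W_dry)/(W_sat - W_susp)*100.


P = (26.81 - 24.16) / (26.81 - 16.88) * 100 = 2.65 / 9.93 * 100 = 26.7%

26.7


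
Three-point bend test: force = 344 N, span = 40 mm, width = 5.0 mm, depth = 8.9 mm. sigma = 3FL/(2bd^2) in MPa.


sigma = 3*344*40/(2*5.0*8.9^2) = 52.1 MPa

52.1


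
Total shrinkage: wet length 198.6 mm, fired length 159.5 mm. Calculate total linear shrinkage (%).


TS = (198.6 - 159.5) / 198.6 * 100 = 19.69%

19.69


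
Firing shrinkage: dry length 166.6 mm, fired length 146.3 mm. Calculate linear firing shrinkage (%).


FS = (166.6 - 146.3) / 166.6 * 100 = 12.18%

12.18


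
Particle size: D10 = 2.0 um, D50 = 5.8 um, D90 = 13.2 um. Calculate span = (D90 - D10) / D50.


Span = (13.2 - 2.0) / 5.8 = 11.2 / 5.8 = 1.931

1.931


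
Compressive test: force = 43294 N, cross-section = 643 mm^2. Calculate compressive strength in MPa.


CS = 43294 / 643 = 67.3 MPa

67.3


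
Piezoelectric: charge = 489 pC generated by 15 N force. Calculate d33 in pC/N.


d33 = 489 / 15 = 32.6 pC/N

32.6


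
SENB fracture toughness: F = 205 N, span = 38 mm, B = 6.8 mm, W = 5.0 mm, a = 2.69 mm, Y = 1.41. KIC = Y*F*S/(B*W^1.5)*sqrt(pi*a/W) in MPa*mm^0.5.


KIC = 1.41*205*38/(6.8*5.0^1.5)*sqrt(pi*2.69/5.0) = 187.83

187.83


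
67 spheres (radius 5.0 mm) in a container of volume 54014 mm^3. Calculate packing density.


V_sphere = 4/3*pi*5.0^3 = 523.5988 mm^3
Total V = 67*523.5988 = 35081.1196 mm^3
PD = 35081.1196 / 54014 = 0.649

0.649


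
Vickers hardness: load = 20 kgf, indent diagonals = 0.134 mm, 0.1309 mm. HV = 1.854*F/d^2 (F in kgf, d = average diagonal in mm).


d_avg = (0.134+0.1309)/2 = 0.13245 mm
HV = 1.854*20/0.13245^2 = 2114

2114


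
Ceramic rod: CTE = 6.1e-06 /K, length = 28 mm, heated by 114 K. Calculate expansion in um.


dL = 6.1e-06 * 28 * 114 * 1000 = 19.471 um

19.471


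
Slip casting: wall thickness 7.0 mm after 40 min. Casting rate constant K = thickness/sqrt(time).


K = 7.0 / sqrt(40) = 7.0 / 6.3246 = 1.107 mm/min^0.5

1.107


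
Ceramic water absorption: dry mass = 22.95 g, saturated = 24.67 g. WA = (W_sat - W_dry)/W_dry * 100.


WA = (24.67 - 22.95) / 22.95 * 100 = 7.49%

7.49


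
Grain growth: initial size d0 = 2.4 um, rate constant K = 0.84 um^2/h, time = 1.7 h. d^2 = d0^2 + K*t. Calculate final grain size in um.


d^2 = 2.4^2 + 0.84*1.7 = 7.188
d = sqrt(7.188) = 2.68 um

2.68


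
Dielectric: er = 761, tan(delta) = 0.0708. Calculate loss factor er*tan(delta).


Loss = 761 * 0.0708 = 53.879

53.879


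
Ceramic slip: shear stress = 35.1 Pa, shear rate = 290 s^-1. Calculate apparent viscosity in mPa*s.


eta = tau/gamma * 1000 = 35.1/290 * 1000 = 121.0 mPa*s

121.0


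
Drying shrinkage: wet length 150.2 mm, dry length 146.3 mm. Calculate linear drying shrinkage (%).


DS = (150.2 - 146.3) / 150.2 * 100 = 2.6%

2.6


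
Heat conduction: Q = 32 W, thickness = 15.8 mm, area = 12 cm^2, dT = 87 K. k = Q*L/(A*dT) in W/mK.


k = 32*15.8/1000/(12/10000*87) = 4.84 W/mK

4.84


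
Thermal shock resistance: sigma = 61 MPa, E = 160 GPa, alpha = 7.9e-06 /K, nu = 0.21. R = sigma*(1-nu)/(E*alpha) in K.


R = 61*(1-0.21)/(160*1000*7.9e-06) = 38 K

38


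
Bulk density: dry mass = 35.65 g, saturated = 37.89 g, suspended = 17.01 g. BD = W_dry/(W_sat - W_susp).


BD = 35.65 / (37.89 - 17.01) = 35.65 / 20.88 = 1.707 g/cm^3

1.707


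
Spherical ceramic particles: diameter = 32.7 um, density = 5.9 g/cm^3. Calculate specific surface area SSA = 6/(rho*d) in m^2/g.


SSA = 6 / (5.9 * 32.7) = 0.031 m^2/g

0.031


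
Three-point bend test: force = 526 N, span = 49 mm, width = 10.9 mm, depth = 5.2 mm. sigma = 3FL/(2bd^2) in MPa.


sigma = 3*526*49/(2*10.9*5.2^2) = 131.2 MPa

131.2


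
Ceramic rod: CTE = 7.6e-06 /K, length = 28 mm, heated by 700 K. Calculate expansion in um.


dL = 7.6e-06 * 28 * 700 * 1000 = 148.96 um

148.96


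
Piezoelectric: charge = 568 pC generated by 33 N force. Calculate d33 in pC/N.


d33 = 568 / 33 = 17.2 pC/N

17.2


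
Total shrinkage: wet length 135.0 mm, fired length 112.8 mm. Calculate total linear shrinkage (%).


TS = (135.0 - 112.8) / 135.0 * 100 = 16.44%

16.44


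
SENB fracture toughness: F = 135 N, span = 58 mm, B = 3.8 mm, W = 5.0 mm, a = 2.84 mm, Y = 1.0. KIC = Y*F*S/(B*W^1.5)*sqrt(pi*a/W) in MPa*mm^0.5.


KIC = 1.0*135*58/(3.8*5.0^1.5)*sqrt(pi*2.84/5.0) = 246.19

246.19


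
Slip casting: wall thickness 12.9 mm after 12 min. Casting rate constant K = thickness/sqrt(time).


K = 12.9 / sqrt(12) = 12.9 / 3.4641 = 3.724 mm/min^0.5

3.724


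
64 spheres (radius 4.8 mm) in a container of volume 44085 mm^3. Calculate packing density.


V_sphere = 4/3*pi*4.8^3 = 463.2467 mm^3
Total V = 64*463.2467 = 29647.7888 mm^3
PD = 29647.7888 / 44085 = 0.673

0.673


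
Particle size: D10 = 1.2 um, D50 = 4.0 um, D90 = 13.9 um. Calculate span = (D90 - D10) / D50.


Span = (13.9 - 1.2) / 4.0 = 12.7 / 4.0 = 3.175

3.175


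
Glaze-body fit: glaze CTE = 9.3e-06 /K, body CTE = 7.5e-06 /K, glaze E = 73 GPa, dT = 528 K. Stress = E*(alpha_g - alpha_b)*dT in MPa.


Stress = 73*1000*(9.3e-06 - 7.5e-06)*528 = 69.4 MPa

69.4


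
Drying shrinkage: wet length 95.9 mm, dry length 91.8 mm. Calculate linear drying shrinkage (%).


DS = (95.9 - 91.8) / 95.9 * 100 = 4.28%

4.28


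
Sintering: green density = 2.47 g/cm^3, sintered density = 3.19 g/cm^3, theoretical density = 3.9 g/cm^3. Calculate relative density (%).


Relative = 3.19 / 3.9 * 100 = 81.8%

81.8


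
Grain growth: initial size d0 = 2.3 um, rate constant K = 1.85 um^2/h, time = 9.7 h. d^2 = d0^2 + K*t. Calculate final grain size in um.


d^2 = 2.3^2 + 1.85*9.7 = 23.235
d = sqrt(23.235) = 4.82 um

4.82


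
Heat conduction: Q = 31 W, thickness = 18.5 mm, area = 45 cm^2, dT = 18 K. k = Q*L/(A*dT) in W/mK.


k = 31*18.5/1000/(45/10000*18) = 7.08 W/mK

7.08


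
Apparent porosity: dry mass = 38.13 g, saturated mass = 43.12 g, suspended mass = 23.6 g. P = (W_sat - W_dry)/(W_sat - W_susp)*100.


P = (43.12 - 38.13) / (43.12 - 23.6) * 100 = 4.99 / 19.52 * 100 = 25.6%

25.6


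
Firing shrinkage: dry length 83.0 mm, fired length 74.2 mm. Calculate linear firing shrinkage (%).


FS = (83.0 - 74.2) / 83.0 * 100 = 10.6%

10.6


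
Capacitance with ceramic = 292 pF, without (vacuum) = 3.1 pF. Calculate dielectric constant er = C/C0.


er = 292 / 3.1 = 94.19

94.19


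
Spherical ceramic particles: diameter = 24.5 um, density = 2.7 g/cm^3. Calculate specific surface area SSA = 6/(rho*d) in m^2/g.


SSA = 6 / (2.7 * 24.5) = 0.091 m^2/g

0.091


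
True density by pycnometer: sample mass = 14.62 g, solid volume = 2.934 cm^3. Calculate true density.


TD = 14.62 / 2.934 = 4.983 g/cm^3

4.983


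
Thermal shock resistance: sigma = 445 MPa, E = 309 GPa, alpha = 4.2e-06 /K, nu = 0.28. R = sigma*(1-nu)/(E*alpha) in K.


R = 445*(1-0.28)/(309*1000*4.2e-06) = 247 K

247


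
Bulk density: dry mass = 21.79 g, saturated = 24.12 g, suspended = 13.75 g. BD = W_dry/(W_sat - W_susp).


BD = 21.79 / (24.12 - 13.75) = 21.79 / 10.37 = 2.101 g/cm^3

2.101


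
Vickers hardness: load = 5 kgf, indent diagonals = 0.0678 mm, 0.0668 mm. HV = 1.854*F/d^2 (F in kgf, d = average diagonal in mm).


d_avg = (0.0678+0.0668)/2 = 0.0673 mm
HV = 1.854*5/0.0673^2 = 2047

2047


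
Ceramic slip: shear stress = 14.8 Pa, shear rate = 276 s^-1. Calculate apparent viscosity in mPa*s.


eta = tau/gamma * 1000 = 14.8/276 * 1000 = 53.6 mPa*s

53.6


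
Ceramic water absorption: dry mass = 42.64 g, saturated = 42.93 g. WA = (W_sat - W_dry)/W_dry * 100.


WA = (42.93 - 42.64) / 42.64 * 100 = 0.68%

0.68


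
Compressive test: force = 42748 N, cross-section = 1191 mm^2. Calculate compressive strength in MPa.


CS = 42748 / 1191 = 35.9 MPa

35.9


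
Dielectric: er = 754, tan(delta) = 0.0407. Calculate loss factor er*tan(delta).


Loss = 754 * 0.0407 = 30.688

30.688


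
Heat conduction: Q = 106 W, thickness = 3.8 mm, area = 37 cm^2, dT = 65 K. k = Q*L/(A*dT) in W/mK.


k = 106*3.8/1000/(37/10000*65) = 1.67 W/mK

1.67


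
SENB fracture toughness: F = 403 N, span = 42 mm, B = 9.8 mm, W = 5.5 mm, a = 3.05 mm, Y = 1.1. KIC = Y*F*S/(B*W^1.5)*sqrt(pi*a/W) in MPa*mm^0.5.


KIC = 1.1*403*42/(9.8*5.5^1.5)*sqrt(pi*3.05/5.5) = 194.41

194.41


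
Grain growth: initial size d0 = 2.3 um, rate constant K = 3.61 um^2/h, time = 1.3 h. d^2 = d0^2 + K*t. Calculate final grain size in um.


d^2 = 2.3^2 + 3.61*1.3 = 9.983
d = sqrt(9.983) = 3.16 um

3.16


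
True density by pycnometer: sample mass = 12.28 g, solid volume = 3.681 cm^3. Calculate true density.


TD = 12.28 / 3.681 = 3.336 g/cm^3

3.336


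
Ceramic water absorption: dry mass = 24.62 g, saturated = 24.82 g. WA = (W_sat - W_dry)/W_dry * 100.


WA = (24.82 - 24.62) / 24.62 * 100 = 0.81%

0.81


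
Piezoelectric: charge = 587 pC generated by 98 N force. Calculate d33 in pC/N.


d33 = 587 / 98 = 6.0 pC/N

6.0


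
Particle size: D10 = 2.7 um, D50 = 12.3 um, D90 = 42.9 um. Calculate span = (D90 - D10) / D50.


Span = (42.9 - 2.7) / 12.3 = 40.2 / 12.3 = 3.268

3.268


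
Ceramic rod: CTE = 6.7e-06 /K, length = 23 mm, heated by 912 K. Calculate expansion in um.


dL = 6.7e-06 * 23 * 912 * 1000 = 140.539 um

140.539


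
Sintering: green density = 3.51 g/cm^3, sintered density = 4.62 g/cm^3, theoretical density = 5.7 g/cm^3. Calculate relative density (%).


Relative = 4.62 / 5.7 * 100 = 81.1%

81.1


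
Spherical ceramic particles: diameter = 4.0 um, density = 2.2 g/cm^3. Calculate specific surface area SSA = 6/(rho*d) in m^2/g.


SSA = 6 / (2.2 * 4.0) = 0.682 m^2/g

0.682


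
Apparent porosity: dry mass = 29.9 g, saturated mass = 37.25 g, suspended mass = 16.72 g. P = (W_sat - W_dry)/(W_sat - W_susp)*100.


P = (37.25 - 29.9) / (37.25 - 16.72) * 100 = 7.35 / 20.53 * 100 = 35.8%

35.8


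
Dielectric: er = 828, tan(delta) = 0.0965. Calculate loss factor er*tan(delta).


Loss = 828 * 0.0965 = 79.902

79.902


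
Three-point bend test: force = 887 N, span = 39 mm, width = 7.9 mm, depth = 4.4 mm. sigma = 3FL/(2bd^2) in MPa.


sigma = 3*887*39/(2*7.9*4.4^2) = 339.3 MPa

339.3


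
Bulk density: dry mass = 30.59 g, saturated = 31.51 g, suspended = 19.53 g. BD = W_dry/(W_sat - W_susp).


BD = 30.59 / (31.51 - 19.53) = 30.59 / 11.98 = 2.553 g/cm^3

2.553


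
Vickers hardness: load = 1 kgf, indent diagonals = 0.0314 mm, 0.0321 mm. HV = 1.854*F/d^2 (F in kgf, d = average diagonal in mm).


d_avg = (0.0314+0.0321)/2 = 0.03175 mm
HV = 1.854*1/0.03175^2 = 1839

1839


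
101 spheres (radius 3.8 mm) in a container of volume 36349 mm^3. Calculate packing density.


V_sphere = 4/3*pi*3.8^3 = 229.8473 mm^3
Total V = 101*229.8473 = 23214.5773 mm^3
PD = 23214.5773 / 36349 = 0.639

0.639


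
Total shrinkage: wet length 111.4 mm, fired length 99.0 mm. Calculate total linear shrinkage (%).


TS = (111.4 - 99.0) / 111.4 * 100 = 11.13%

11.13


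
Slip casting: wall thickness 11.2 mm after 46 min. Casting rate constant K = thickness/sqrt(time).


K = 11.2 / sqrt(46) = 11.2 / 6.7823 = 1.651 mm/min^0.5

1.651


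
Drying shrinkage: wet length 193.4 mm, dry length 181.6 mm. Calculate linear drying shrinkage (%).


DS = (193.4 - 181.6) / 193.4 * 100 = 6.1%

6.1


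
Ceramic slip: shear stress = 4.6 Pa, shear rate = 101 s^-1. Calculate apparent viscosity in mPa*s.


eta = tau/gamma * 1000 = 4.6/101 * 1000 = 45.5 mPa*s

45.5


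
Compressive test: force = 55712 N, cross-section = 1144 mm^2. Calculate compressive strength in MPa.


CS = 55712 / 1144 = 48.7 MPa

48.7


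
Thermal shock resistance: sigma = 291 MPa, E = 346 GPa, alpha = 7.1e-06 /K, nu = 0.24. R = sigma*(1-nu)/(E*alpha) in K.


R = 291*(1-0.24)/(346*1000*7.1e-06) = 90 K

90


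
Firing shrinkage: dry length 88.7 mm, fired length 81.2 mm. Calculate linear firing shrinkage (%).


FS = (88.7 - 81.2) / 88.7 * 100 = 8.46%

8.46


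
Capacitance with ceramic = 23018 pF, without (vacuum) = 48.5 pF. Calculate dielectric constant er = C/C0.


er = 23018 / 48.5 = 474.6

474.6


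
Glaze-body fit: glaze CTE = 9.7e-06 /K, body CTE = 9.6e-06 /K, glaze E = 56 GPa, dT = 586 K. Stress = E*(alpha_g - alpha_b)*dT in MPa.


Stress = 56*1000*(9.7e-06 - 9.6e-06)*586 = 3.3 MPa

3.3


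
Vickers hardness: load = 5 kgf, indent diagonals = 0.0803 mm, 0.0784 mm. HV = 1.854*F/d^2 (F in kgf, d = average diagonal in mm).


d_avg = (0.0803+0.0784)/2 = 0.07935 mm
HV = 1.854*5/0.07935^2 = 1472

1472


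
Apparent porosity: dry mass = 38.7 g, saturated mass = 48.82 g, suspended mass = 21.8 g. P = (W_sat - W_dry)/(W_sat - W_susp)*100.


P = (48.82 - 38.7) / (48.82 - 21.8) * 100 = 10.12 / 27.02 * 100 = 37.5%

37.5


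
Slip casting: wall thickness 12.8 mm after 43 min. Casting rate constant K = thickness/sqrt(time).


K = 12.8 / sqrt(43) = 12.8 / 6.5574 = 1.952 mm/min^0.5

1.952


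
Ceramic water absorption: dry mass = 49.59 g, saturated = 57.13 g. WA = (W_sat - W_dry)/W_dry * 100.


WA = (57.13 - 49.59) / 49.59 * 100 = 15.2%

15.2


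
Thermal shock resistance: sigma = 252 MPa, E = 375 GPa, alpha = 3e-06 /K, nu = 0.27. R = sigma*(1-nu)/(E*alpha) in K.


R = 252*(1-0.27)/(375*1000*3e-06) = 164 K

164


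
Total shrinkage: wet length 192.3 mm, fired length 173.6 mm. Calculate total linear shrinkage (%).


TS = (192.3 - 173.6) / 192.3 * 100 = 9.72%

9.72


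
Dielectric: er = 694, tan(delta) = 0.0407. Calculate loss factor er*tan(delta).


Loss = 694 * 0.0407 = 28.246

28.246


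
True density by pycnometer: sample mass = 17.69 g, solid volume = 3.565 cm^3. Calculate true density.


TD = 17.69 / 3.565 = 4.962 g/cm^3

4.962


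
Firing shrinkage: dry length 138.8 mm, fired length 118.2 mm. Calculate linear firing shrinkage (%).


FS = (138.8 - 118.2) / 138.8 * 100 = 14.84%

14.84


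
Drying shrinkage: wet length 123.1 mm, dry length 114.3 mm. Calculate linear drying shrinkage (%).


DS = (123.1 - 114.3) / 123.1 * 100 = 7.15%

7.15


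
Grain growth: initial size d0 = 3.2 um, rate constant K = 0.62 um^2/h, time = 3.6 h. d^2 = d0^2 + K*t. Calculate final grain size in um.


d^2 = 3.2^2 + 0.62*3.6 = 12.472
d = sqrt(12.472) = 3.53 um

3.53


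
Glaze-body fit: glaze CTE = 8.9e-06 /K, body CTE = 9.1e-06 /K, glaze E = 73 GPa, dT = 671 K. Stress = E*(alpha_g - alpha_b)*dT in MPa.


Stress = 73*1000*(8.9e-06 - 9.1e-06)*671 = -9.8 MPa

-9.8


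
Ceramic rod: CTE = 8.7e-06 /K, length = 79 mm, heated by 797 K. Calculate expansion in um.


dL = 8.7e-06 * 79 * 797 * 1000 = 547.778 um

547.778


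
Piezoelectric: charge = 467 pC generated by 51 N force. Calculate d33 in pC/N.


d33 = 467 / 51 = 9.2 pC/N

9.2


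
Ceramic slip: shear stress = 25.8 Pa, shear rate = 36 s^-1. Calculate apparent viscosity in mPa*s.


eta = tau/gamma * 1000 = 25.8/36 * 1000 = 716.7 mPa*s

716.7


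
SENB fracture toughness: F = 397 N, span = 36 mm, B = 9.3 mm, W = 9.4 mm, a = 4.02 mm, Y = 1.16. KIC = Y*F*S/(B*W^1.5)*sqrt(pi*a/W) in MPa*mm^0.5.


KIC = 1.16*397*36/(9.3*9.4^1.5)*sqrt(pi*4.02/9.4) = 71.7

71.7


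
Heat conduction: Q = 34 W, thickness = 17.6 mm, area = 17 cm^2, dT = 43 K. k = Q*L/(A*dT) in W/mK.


k = 34*17.6/1000/(17/10000*43) = 8.19 W/mK

8.19


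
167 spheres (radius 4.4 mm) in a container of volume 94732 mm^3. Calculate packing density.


V_sphere = 4/3*pi*4.4^3 = 356.8179 mm^3
Total V = 167*356.8179 = 59588.5893 mm^3
PD = 59588.5893 / 94732 = 0.629

0.629


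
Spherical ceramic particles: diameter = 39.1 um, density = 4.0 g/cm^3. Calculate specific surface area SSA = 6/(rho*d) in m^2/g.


SSA = 6 / (4.0 * 39.1) = 0.038 m^2/g

0.038


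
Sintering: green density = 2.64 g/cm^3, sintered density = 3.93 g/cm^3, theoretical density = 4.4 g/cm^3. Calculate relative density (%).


Relative = 3.93 / 4.4 * 100 = 89.3%

89.3


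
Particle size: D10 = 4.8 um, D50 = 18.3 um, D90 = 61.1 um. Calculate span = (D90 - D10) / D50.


Span = (61.1 - 4.8) / 18.3 = 56.3 / 18.3 = 3.077

3.077


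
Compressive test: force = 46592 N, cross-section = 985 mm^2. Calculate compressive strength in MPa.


CS = 46592 / 985 = 47.3 MPa

47.3


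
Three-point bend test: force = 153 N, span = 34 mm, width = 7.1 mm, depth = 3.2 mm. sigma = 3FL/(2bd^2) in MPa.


sigma = 3*153*34/(2*7.1*3.2^2) = 107.3 MPa

107.3


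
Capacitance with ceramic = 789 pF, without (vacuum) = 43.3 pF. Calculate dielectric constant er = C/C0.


er = 789 / 43.3 = 18.22

18.22


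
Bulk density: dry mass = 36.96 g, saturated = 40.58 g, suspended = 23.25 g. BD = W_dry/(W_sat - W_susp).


BD = 36.96 / (40.58 - 23.25) = 36.96 / 17.33 = 2.133 g/cm^3

2.133


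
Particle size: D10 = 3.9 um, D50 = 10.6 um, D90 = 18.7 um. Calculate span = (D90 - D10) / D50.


Span = (18.7 - 3.9) / 10.6 = 14.8 / 10.6 = 1.396

1.396


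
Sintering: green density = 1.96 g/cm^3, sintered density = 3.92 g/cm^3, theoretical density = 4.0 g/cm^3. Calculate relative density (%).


Relative = 3.92 / 4.0 * 100 = 98.0%

98.0


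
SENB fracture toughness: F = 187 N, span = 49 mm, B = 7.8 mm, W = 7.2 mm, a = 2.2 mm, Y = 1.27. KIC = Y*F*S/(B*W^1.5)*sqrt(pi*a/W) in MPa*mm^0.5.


KIC = 1.27*187*49/(7.8*7.2^1.5)*sqrt(pi*2.2/7.2) = 75.66

75.66


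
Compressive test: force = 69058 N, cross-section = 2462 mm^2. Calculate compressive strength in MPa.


CS = 69058 / 2462 = 28.0 MPa

28.0


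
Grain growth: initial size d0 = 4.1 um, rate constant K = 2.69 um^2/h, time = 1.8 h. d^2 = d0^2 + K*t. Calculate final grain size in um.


d^2 = 4.1^2 + 2.69*1.8 = 21.652
d = sqrt(21.652) = 4.65 um

4.65


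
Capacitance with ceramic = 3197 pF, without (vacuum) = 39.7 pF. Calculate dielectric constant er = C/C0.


er = 3197 / 39.7 = 80.53

80.53


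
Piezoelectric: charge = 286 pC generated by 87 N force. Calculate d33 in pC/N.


d33 = 286 / 87 = 3.3 pC/N

3.3


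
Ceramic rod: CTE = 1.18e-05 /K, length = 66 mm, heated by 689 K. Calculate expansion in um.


dL = 1.18e-05 * 66 * 689 * 1000 = 536.593 um

536.593


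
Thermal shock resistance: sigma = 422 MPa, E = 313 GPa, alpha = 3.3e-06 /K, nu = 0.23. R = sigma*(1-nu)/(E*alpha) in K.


R = 422*(1-0.23)/(313*1000*3.3e-06) = 315 K

315


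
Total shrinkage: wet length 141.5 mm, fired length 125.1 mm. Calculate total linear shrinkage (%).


TS = (141.5 - 125.1) / 141.5 * 100 = 11.59%

11.59


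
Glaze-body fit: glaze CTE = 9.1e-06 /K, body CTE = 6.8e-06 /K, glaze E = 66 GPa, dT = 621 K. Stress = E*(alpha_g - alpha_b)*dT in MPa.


Stress = 66*1000*(9.1e-06 - 6.8e-06)*621 = 94.3 MPa

94.3


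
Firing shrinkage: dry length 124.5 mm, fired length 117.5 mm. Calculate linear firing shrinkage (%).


FS = (124.5 - 117.5) / 124.5 * 100 = 5.62%

5.62


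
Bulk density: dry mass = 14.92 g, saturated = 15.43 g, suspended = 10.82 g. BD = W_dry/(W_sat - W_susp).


BD = 14.92 / (15.43 - 10.82) = 14.92 / 4.61 = 3.236 g/cm^3

3.236


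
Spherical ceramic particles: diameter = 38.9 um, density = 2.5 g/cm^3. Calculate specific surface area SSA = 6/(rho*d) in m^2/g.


SSA = 6 / (2.5 * 38.9) = 0.062 m^2/g

0.062


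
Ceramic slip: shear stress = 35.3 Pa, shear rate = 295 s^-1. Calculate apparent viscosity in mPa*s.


eta = tau/gamma * 1000 = 35.3/295 * 1000 = 119.7 mPa*s

119.7


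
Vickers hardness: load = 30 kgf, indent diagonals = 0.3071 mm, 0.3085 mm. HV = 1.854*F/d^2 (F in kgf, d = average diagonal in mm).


d_avg = (0.3071+0.3085)/2 = 0.3078 mm
HV = 1.854*30/0.3078^2 = 587

587


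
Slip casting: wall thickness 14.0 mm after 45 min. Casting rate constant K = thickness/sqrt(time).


K = 14.0 / sqrt(45) = 14.0 / 6.7082 = 2.087 mm/min^0.5

2.087


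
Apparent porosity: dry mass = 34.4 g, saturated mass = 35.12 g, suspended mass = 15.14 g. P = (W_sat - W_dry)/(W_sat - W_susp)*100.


P = (35.12 - 34.4) / (35.12 - 15.14) * 100 = 0.72 / 19.98 * 100 = 3.6%

3.6


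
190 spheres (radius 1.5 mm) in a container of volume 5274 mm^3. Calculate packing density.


V_sphere = 4/3*pi*1.5^3 = 14.1372 mm^3
Total V = 190*14.1372 = 2686.068 mm^3
PD = 2686.068 / 5274 = 0.509

0.509


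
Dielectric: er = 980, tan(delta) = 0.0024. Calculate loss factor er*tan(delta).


Loss = 980 * 0.0024 = 2.352

2.352


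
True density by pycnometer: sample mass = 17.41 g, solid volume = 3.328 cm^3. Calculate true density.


TD = 17.41 / 3.328 = 5.231 g/cm^3

5.231


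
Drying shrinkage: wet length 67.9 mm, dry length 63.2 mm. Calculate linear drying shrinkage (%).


DS = (67.9 - 63.2) / 67.9 * 100 = 6.92%

6.92


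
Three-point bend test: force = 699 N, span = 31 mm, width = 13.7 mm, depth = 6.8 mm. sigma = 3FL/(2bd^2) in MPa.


sigma = 3*699*31/(2*13.7*6.8^2) = 51.3 MPa

51.3


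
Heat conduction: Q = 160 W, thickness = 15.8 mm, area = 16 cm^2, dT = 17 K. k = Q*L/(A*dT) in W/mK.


k = 160*15.8/1000/(16/10000*17) = 92.94 W/mK

92.94


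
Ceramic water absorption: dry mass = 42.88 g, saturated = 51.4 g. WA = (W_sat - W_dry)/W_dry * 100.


WA = (51.4 - 42.88) / 42.88 * 100 = 19.87%

19.87


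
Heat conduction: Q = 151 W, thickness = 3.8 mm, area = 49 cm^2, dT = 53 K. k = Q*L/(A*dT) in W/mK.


k = 151*3.8/1000/(49/10000*53) = 2.21 W/mK

2.21


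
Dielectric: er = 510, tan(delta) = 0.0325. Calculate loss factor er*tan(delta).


Loss = 510 * 0.0325 = 16.575

16.575


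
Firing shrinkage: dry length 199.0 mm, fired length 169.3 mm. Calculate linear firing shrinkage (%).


FS = (199.0 - 169.3) / 199.0 * 100 = 14.92%

14.92


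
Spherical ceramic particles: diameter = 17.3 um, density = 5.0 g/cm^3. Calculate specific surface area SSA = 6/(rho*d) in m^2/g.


SSA = 6 / (5.0 * 17.3) = 0.069 m^2/g

0.069


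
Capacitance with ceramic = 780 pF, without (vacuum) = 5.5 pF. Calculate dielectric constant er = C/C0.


er = 780 / 5.5 = 141.82

141.82


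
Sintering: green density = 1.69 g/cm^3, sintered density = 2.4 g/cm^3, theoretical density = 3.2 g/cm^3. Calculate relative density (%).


Relative = 2.4 / 3.2 * 100 = 75.0%

75.0


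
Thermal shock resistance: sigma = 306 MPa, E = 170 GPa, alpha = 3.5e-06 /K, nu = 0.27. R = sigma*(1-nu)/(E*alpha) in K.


R = 306*(1-0.27)/(170*1000*3.5e-06) = 375 K

375


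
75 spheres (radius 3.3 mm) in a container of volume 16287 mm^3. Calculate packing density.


V_sphere = 4/3*pi*3.3^3 = 150.5326 mm^3
Total V = 75*150.5326 = 11289.945 mm^3
PD = 11289.945 / 16287 = 0.693

0.693


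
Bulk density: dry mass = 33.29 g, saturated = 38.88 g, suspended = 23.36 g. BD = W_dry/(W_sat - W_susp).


BD = 33.29 / (38.88 - 23.36) = 33.29 / 15.52 = 2.145 g/cm^3

2.145


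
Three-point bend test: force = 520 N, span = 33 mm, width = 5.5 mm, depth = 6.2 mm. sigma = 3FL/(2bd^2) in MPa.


sigma = 3*520*33/(2*5.5*6.2^2) = 121.7 MPa

121.7


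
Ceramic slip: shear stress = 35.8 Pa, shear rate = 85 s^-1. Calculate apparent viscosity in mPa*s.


eta = tau/gamma * 1000 = 35.8/85 * 1000 = 421.2 mPa*s

421.2


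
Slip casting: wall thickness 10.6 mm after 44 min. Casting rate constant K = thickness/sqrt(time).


K = 10.6 / sqrt(44) = 10.6 / 6.6332 = 1.598 mm/min^0.5

1.598


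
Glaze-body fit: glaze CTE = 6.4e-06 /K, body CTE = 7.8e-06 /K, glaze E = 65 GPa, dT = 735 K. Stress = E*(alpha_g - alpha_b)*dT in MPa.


Stress = 65*1000*(6.4e-06 - 7.8e-06)*735 = -66.9 MPa

-66.9


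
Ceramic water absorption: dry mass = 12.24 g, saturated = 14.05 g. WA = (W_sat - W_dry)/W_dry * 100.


WA = (14.05 - 12.24) / 12.24 * 100 = 14.79%

14.79


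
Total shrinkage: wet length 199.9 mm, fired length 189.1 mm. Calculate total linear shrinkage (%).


TS = (199.9 - 189.1) / 199.9 * 100 = 5.4%

5.4


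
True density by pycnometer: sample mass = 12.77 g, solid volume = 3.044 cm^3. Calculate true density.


TD = 12.77 / 3.044 = 4.195 g/cm^3

4.195


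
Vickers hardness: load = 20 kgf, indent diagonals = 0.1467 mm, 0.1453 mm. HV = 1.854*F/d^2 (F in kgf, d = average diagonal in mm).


d_avg = (0.1467+0.1453)/2 = 0.146 mm
HV = 1.854*20/0.146^2 = 1740

1740


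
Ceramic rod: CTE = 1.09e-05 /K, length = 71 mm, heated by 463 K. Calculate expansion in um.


dL = 1.09e-05 * 71 * 463 * 1000 = 358.316 um

358.316


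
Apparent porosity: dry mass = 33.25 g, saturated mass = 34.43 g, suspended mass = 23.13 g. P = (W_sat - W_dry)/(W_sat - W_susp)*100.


P = (34.43 - 33.25) / (34.43 - 23.13) * 100 = 1.18 / 11.3 * 100 = 10.4%

10.4


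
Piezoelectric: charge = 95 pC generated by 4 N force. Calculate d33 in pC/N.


d33 = 95 / 4 = 23.8 pC/N

23.8


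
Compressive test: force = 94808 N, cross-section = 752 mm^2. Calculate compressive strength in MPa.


CS = 94808 / 752 = 126.1 MPa

126.1


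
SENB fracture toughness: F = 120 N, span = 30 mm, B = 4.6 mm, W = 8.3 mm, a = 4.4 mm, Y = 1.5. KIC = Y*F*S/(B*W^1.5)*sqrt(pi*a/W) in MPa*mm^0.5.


KIC = 1.5*120*30/(4.6*8.3^1.5)*sqrt(pi*4.4/8.3) = 63.36

63.36


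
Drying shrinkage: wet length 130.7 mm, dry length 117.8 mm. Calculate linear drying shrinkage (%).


DS = (130.7 - 117.8) / 130.7 * 100 = 9.87%

9.87


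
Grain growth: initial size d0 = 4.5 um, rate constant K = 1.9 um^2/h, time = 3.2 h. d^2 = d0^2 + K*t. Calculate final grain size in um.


d^2 = 4.5^2 + 1.9*3.2 = 26.33
d = sqrt(26.33) = 5.13 um

5.13


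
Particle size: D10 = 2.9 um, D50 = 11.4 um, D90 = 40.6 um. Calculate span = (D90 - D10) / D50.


Span = (40.6 - 2.9) / 11.4 = 37.7 / 11.4 = 3.307

3.307


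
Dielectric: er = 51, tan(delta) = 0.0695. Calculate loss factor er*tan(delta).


Loss = 51 * 0.0695 = 3.545

3.545


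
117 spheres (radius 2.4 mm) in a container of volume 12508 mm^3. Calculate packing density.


V_sphere = 4/3*pi*2.4^3 = 57.9058 mm^3
Total V = 117*57.9058 = 6774.9786 mm^3
PD = 6774.9786 / 12508 = 0.542

0.542


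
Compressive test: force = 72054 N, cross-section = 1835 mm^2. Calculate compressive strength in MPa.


CS = 72054 / 1835 = 39.3 MPa

39.3


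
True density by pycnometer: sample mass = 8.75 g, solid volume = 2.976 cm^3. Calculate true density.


TD = 8.75 / 2.976 = 2.94 g/cm^3

2.94


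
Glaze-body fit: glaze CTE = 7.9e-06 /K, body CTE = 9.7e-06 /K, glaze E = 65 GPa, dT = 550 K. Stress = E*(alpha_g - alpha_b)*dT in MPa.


Stress = 65*1000*(7.9e-06 - 9.7e-06)*550 = -64.4 MPa

-64.4


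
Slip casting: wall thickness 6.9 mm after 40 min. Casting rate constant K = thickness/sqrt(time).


K = 6.9 / sqrt(40) = 6.9 / 6.3246 = 1.091 mm/min^0.5

1.091


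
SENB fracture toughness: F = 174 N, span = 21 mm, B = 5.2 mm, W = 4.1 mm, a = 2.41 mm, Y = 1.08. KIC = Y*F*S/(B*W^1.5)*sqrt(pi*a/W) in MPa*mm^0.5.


KIC = 1.08*174*21/(5.2*4.1^1.5)*sqrt(pi*2.41/4.1) = 124.22

124.22


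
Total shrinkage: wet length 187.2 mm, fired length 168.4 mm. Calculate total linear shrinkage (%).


TS = (187.2 - 168.4) / 187.2 * 100 = 10.04%

10.04


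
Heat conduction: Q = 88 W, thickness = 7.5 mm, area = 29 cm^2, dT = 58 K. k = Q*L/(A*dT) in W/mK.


k = 88*7.5/1000/(29/10000*58) = 3.92 W/mK

3.92


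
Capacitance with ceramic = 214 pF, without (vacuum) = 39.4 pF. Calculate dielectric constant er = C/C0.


er = 214 / 39.4 = 5.43

5.43


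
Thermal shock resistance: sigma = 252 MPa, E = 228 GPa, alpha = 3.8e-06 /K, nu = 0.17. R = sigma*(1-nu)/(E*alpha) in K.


R = 252*(1-0.17)/(228*1000*3.8e-06) = 241 K

241


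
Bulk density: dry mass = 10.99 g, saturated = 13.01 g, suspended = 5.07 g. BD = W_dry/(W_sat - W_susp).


BD = 10.99 / (13.01 - 5.07) = 10.99 / 7.94 = 1.384 g/cm^3

1.384


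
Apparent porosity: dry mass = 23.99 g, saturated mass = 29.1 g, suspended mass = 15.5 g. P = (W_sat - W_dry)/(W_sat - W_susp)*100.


P = (29.1 - 23.99) / (29.1 - 15.5) * 100 = 5.11 / 13.6 * 100 = 37.6%

37.6


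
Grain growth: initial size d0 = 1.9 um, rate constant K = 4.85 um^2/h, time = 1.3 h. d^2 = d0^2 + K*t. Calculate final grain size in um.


d^2 = 1.9^2 + 4.85*1.3 = 9.915
d = sqrt(9.915) = 3.15 um

3.15


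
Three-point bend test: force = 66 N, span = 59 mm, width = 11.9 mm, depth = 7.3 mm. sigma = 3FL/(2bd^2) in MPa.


sigma = 3*66*59/(2*11.9*7.3^2) = 9.2 MPa

9.2


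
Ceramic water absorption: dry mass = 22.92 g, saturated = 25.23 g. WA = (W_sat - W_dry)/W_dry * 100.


WA = (25.23 - 22.92) / 22.92 * 100 = 10.08%

10.08


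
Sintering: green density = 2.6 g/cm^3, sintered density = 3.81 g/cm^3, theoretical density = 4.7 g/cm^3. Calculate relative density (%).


Relative = 3.81 / 4.7 * 100 = 81.1%

81.1


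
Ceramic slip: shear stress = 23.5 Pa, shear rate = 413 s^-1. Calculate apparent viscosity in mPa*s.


eta = tau/gamma * 1000 = 23.5/413 * 1000 = 56.9 mPa*s

56.9


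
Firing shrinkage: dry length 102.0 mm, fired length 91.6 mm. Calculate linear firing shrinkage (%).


FS = (102.0 - 91.6) / 102.0 * 100 = 10.2%

10.2


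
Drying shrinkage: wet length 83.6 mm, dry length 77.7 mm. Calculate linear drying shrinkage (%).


DS = (83.6 - 77.7) / 83.6 * 100 = 7.06%

7.06


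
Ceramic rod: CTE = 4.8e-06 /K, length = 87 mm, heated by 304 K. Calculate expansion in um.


dL = 4.8e-06 * 87 * 304 * 1000 = 126.95 um

126.95


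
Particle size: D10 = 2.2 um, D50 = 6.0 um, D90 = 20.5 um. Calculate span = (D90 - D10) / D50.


Span = (20.5 - 2.2) / 6.0 = 18.3 / 6.0 = 3.05

3.05


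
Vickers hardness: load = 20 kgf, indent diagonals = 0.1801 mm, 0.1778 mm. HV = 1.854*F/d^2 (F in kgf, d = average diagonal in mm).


d_avg = (0.1801+0.1778)/2 = 0.17895 mm
HV = 1.854*20/0.17895^2 = 1158

1158


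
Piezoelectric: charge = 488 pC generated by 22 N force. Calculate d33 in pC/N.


d33 = 488 / 22 = 22.2 pC/N

22.2


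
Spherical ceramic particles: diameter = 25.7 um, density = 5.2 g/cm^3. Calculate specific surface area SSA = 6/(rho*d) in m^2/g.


SSA = 6 / (5.2 * 25.7) = 0.045 m^2/g

0.045


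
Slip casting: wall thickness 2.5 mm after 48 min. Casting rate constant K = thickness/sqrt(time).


K = 2.5 / sqrt(48) = 2.5 / 6.9282 = 0.361 mm/min^0.5

0.361


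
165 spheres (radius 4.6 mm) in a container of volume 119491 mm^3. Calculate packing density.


V_sphere = 4/3*pi*4.6^3 = 407.7201 mm^3
Total V = 165*407.7201 = 67273.8165 mm^3
PD = 67273.8165 / 119491 = 0.563

0.563


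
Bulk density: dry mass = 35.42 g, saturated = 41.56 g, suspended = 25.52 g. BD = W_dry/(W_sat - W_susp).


BD = 35.42 / (41.56 - 25.52) = 35.42 / 16.04 = 2.208 g/cm^3

2.208


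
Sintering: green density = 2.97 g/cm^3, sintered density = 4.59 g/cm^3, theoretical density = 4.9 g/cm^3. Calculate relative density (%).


Relative = 4.59 / 4.9 * 100 = 93.7%

93.7


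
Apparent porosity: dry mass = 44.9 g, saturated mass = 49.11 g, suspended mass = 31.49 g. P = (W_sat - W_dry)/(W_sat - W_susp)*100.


P = (49.11 - 44.9) / (49.11 - 31.49) * 100 = 4.21 / 17.62 * 100 = 23.9%

23.9


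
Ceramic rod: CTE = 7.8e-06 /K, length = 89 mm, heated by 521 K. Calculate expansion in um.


dL = 7.8e-06 * 89 * 521 * 1000 = 361.678 um

361.678


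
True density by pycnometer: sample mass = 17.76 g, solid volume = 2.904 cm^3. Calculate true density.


TD = 17.76 / 2.904 = 6.116 g/cm^3

6.116


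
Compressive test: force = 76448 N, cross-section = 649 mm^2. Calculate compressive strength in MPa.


CS = 76448 / 649 = 117.8 MPa

117.8


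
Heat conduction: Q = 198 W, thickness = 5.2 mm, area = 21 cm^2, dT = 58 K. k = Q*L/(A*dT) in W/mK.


k = 198*5.2/1000/(21/10000*58) = 8.45 W/mK

8.45


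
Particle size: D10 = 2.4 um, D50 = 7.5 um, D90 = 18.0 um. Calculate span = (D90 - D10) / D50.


Span = (18.0 - 2.4) / 7.5 = 15.6 / 7.5 = 2.08

2.08


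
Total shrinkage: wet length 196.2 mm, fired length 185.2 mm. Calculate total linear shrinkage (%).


TS = (196.2 - 185.2) / 196.2 * 100 = 5.61%

5.61


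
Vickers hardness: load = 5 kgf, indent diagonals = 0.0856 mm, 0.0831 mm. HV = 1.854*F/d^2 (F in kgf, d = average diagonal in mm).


d_avg = (0.0856+0.0831)/2 = 0.08435 mm
HV = 1.854*5/0.08435^2 = 1303

1303


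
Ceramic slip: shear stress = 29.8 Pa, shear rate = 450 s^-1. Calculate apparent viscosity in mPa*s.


eta = tau/gamma * 1000 = 29.8/450 * 1000 = 66.2 mPa*s

66.2


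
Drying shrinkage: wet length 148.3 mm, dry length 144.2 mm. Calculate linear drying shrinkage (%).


DS = (148.3 - 144.2) / 148.3 * 100 = 2.76%

2.76


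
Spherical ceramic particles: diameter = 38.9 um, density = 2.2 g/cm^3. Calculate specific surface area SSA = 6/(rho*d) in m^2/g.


SSA = 6 / (2.2 * 38.9) = 0.07 m^2/g

0.07


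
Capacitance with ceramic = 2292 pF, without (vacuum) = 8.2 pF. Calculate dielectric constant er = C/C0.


er = 2292 / 8.2 = 279.51

279.51


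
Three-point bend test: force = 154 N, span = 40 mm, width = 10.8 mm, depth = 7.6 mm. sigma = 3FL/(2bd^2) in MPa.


sigma = 3*154*40/(2*10.8*7.6^2) = 14.8 MPa

14.8


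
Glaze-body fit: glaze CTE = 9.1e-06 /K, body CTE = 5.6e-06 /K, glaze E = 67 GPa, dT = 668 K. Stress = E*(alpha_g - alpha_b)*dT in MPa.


Stress = 67*1000*(9.1e-06 - 5.6e-06)*668 = 156.6 MPa

156.6


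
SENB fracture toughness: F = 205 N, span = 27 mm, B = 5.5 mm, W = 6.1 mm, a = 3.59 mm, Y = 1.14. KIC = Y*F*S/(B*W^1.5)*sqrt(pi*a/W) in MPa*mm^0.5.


KIC = 1.14*205*27/(5.5*6.1^1.5)*sqrt(pi*3.59/6.1) = 103.54

103.54


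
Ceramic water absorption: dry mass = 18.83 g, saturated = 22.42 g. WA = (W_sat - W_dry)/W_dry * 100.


WA = (22.42 - 18.83) / 18.83 * 100 = 19.07%

19.07
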